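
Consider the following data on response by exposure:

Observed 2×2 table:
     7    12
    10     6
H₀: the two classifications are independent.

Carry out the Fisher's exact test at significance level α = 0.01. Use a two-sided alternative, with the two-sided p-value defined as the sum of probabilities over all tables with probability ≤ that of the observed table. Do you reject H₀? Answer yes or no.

Margins: r₁=19, r₂=16, c₁=17, c₂=18, n=35
p_obs = C(19,7)·C(16,10)/C(35,17); sum pmf over tables with pmf ≤ p_obs
p-value (two-sided) = 0.18114
At α=0.01: p ≥ α → fail to reject H₀

reject H₀: no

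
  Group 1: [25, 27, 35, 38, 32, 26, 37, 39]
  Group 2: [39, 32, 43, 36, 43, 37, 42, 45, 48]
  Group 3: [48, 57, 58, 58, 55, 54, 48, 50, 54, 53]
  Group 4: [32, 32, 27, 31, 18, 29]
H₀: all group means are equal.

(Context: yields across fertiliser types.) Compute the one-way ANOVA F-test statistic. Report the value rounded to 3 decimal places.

test statistic = 43.364

Group means [32.38, 40.56, 53.50, 28.17], grand mean 40.242
SSB = Σnᵢ(x̄ᵢ−x̄)² = 3128.630; SSW = ΣΣ(x−x̄ᵢ)² = 697.431
MSB = 3128.630/3 = 1042.8767; MSW = 697.431/29 = 24.0493
F = MSB/MSW = 43.3641
df = (3, 29)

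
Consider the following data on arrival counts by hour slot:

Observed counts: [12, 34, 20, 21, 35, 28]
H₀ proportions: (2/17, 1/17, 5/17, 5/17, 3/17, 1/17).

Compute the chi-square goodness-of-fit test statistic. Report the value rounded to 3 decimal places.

test statistic = 143.367

n = 150; E_i = n·p_i = [17.65, 8.82, 44.12, 44.12, 26.47, 8.82]
χ² = (12−17.65)²/17.65 + (34−8.82)²/8.82 + (20−44.12)²/44.12 + (21−44.12)²/44.12 + (35−26.47)²/26.47 + (28−8.82)²/8.82 = 143.3671
df = 5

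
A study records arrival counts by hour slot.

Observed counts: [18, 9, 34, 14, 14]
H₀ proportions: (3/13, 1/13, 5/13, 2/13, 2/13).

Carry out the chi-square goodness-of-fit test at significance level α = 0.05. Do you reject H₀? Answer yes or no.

n = 89; E_i = n·p_i = [20.54, 6.85, 34.23, 13.69, 13.69]
χ² = (18−20.54)²/20.54 + (9−6.85)²/6.85 + (34−34.23)²/34.23 + (14−13.69)²/13.69 + (14−13.69)²/13.69 = 1.0067
df = 4
p-value (upper-tail) = 0.90877
At α=0.05: p ≥ α → fail to reject H₀

reject H₀: no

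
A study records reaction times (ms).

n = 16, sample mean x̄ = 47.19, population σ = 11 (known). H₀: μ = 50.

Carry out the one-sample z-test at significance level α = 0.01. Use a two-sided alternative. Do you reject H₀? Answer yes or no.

reject H₀: no

SE = σ/√n = 11/√16 = 2.7500
z = (x̄−μ₀)/SE = (47.19−50)/2.7500 = -1.0218
p-value (two-sided) = 0.30687
At α=0.01: p ≥ α → fail to reject H₀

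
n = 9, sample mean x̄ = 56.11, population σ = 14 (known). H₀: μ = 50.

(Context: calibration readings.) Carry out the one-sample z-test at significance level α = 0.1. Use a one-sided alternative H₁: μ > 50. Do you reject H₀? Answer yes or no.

SE = σ/√n = 14/√9 = 4.6667
z = (x̄−μ₀)/SE = (56.11−50)/4.6667 = 1.3093
p-value (one-sided, H₁ greater) = 0.09522
At α=0.1: p < α → reject H₀

reject H₀: yes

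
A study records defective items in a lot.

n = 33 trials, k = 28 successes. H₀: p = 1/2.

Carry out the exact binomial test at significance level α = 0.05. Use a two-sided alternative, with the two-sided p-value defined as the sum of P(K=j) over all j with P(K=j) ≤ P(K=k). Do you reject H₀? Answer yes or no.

reject H₀: yes

Exact binomial: n=33, k=28, p₀=1/2=0.5000
P(X=j) = C(n,j)·p₀^j·(1−p₀)^(n−j); p = Σ P(X=j) over j with P(X=j) ≤ P(X=28)
p-value (two-sided) = 0.00007
At α=0.05: p < α → reject H₀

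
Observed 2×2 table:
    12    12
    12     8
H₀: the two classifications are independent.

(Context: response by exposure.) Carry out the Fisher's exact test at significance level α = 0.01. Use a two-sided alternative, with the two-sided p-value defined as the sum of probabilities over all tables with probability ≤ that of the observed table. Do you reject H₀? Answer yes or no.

reject H₀: no

Margins: r₁=24, r₂=20, c₁=24, c₂=20, n=44
p_obs = C(24,12)·C(20,12)/C(44,24); sum pmf over tables with pmf ≤ p_obs
p-value (two-sided) = 0.55617
At α=0.01: p ≥ α → fail to reject H₀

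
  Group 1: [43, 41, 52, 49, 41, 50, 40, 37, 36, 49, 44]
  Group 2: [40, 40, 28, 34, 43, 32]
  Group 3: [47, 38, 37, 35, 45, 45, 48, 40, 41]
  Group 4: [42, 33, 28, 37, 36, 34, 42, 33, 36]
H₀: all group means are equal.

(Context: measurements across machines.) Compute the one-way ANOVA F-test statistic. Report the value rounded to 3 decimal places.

Group means [43.82, 36.17, 41.78, 35.67], grand mean 39.886
SSB = Σnᵢ(x̄ᵢ−x̄)² = 445.518; SSW = ΣΣ(x−x̄ᵢ)² = 794.025
MSB = 445.518/3 = 148.5059; MSW = 794.025/31 = 25.6137
F = MSB/MSW = 5.7979
df = (3, 31)

test statistic = 5.798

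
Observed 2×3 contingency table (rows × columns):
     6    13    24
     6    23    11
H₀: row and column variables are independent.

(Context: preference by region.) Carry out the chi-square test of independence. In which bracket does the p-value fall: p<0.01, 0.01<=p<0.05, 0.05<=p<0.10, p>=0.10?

p-value bracket: 0.01<=p<0.05

Row totals [43, 40], col totals [12, 36, 35], n=83
χ² = (6−6.22)²/6.22 + (13−18.65)²/18.65 + (24−18.13)²/18.13 + (6−5.78)²/5.78 + (23−17.35)²/17.35 + (11−16.87)²/16.87 = 7.5077
df = 2
p-value (upper-tail) = 0.02343
→ bracket: 0.01<=p<0.05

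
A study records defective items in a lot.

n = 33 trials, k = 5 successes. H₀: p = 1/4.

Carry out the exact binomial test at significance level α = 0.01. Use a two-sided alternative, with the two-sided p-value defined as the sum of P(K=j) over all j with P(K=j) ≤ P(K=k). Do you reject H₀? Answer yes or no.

reject H₀: no

Exact binomial: n=33, k=5, p₀=1/4=0.2500
P(X=j) = C(n,j)·p₀^j·(1−p₀)^(n−j); p = Σ P(X=j) over j with P(X=j) ≤ P(X=5)
p-value (two-sided) = 0.23091
At α=0.01: p ≥ α → fail to reject H₀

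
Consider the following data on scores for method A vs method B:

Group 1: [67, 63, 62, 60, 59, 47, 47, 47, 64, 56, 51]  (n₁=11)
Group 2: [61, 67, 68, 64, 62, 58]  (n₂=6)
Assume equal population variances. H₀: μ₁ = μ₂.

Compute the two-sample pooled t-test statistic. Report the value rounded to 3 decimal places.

x̄₁=56.636, s₁=7.474, n₁=11
x̄₂=63.333, s₂=3.777, n₂=6
s_p² = [10·7.474² + 5·3.777²]/15 = 41.9919
SE = √(s_p²·(1/11+1/6)) = 3.2888
t = (56.636−63.333)/3.2888 = -2.0363
df = 15

test statistic = -2.036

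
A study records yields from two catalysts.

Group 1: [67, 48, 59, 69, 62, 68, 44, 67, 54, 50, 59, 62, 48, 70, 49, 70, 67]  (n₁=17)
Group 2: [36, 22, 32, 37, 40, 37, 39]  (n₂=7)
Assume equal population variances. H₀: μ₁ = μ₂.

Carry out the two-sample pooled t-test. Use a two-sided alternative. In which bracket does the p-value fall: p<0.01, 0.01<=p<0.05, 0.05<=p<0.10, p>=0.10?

p-value bracket: p<0.01

x̄₁=59.588, s₁=9.014, n₁=17
x̄₂=34.714, s₂=6.157, n₂=7
s_p² = [16·9.014² + 6·6.157²]/22 = 69.4339
SE = √(s_p²·(1/17+1/7)) = 3.7421
t = (59.588−34.714)/3.7421 = 6.6470
df = 22
p-value (two-sided) = 0.00000
→ bracket: p<0.01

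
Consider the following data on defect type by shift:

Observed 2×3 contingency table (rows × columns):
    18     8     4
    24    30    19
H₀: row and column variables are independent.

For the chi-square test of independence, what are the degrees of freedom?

df = (r−1)(c−1) = (2−1)·(3−1) = 2

degrees of freedom = 2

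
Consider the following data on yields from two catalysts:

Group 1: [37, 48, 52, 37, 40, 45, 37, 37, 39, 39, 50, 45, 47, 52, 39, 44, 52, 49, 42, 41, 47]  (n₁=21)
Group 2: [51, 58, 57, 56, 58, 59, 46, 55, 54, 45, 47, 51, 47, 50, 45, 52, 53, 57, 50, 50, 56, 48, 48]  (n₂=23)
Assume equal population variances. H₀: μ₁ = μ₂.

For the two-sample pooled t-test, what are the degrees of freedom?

degrees of freedom = 42

df = n₁ + n₂ − 2 = 21 + 23 − 2 = 42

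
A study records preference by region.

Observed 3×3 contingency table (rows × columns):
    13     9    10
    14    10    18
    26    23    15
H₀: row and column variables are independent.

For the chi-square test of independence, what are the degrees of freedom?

df = (r−1)(c−1) = (3−1)·(3−1) = 4

degrees of freedom = 4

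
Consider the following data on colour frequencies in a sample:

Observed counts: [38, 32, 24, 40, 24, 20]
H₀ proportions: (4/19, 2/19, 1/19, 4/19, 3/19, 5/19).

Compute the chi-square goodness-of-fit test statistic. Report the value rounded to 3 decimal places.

test statistic = 48.399

n = 178; E_i = n·p_i = [37.47, 18.74, 9.37, 37.47, 28.11, 46.84]
χ² = (38−37.47)²/37.47 + (32−18.74)²/18.74 + (24−9.37)²/9.37 + (40−37.47)²/37.47 + (24−28.11)²/28.11 + (20−46.84)²/46.84 = 48.3989
df = 5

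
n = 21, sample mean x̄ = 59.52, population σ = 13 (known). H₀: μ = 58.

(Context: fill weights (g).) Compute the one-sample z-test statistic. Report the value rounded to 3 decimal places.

test statistic = 0.536

SE = σ/√n = 13/√21 = 2.8368
z = (x̄−μ₀)/SE = (59.52−58)/2.8368 = 0.5358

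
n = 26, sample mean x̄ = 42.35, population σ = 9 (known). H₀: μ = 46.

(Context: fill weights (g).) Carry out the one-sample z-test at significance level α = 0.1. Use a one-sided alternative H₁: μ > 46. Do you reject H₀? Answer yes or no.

SE = σ/√n = 9/√26 = 1.7650
z = (x̄−μ₀)/SE = (42.35−46)/1.7650 = -2.0679
p-value (one-sided, H₁ greater) = 0.98068
At α=0.1: p ≥ α → fail to reject H₀

reject H₀: no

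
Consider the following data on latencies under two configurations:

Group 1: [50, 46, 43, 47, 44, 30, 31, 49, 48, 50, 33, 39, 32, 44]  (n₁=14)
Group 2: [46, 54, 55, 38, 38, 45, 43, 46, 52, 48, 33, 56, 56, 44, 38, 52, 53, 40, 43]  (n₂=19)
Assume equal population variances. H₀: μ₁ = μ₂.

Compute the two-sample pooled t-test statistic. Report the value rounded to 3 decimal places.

x̄₁=41.857, s₁=7.430, n₁=14
x̄₂=46.316, s₂=7.024, n₂=19
s_p² = [13·7.430² + 18·7.024²]/31 = 51.8006
SE = √(s_p²·(1/14+1/19)) = 2.5350
t = (41.857−46.316)/2.5350 = -1.7588
df = 31

test statistic = -1.759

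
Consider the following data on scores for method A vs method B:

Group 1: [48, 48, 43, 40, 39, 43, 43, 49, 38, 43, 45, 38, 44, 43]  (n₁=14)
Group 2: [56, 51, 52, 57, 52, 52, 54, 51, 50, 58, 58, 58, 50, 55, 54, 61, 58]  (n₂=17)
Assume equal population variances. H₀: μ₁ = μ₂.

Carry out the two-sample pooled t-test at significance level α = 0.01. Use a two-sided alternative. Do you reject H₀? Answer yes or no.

reject H₀: yes

x̄₁=43.143, s₁=3.570, n₁=14
x̄₂=54.529, s₂=3.393, n₂=17
s_p² = [13·3.570² + 16·3.393²]/29 = 12.0672
SE = √(s_p²·(1/14+1/17)) = 1.2537
t = (43.143−54.529)/1.2537 = -9.0823
df = 29
p-value (two-sided) = 0.00000
At α=0.01: p < α → reject H₀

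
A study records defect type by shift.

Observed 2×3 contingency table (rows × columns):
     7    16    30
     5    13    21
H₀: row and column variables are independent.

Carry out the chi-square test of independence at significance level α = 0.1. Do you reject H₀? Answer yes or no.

reject H₀: no

Row totals [53, 39], col totals [12, 29, 51], n=92
χ² = (7−6.91)²/6.91 + (16−16.71)²/16.71 + (30−29.38)²/29.38 + (5−5.09)²/5.09 + (13−12.29)²/12.29 + (21−21.62)²/21.62 = 0.1039
df = 2
p-value (upper-tail) = 0.94938
At α=0.1: p ≥ α → fail to reject H₀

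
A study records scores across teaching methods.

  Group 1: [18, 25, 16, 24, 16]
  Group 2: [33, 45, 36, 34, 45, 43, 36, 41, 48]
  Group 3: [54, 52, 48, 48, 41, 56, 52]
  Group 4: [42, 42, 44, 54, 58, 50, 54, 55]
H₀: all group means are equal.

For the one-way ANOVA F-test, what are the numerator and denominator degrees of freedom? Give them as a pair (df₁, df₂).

degrees of freedom = [3, 25]

k = 4 groups, N = 29 total
df = (k−1, N−k) = (4−1, 29−4) = (3, 25)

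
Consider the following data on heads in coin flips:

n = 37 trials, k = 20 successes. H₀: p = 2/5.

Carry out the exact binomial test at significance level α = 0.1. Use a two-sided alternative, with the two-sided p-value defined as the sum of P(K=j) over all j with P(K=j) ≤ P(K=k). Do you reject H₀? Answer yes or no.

reject H₀: yes

Exact binomial: n=37, k=20, p₀=2/5=0.4000
P(X=j) = C(n,j)·p₀^j·(1−p₀)^(n−j); p = Σ P(X=j) over j with P(X=j) ≤ P(X=20)
p-value (two-sided) = 0.09344
At α=0.1: p < α → reject H₀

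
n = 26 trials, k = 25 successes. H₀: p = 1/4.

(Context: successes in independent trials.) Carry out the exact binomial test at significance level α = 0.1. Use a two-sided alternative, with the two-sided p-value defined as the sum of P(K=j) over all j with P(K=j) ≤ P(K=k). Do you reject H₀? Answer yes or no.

Exact binomial: n=26, k=25, p₀=1/4=0.2500
P(X=j) = C(n,j)·p₀^j·(1−p₀)^(n−j); p = Σ P(X=j) over j with P(X=j) ≤ P(X=25)
p-value (two-sided) = 0.00000
At α=0.1: p < α → reject H₀

reject H₀: yes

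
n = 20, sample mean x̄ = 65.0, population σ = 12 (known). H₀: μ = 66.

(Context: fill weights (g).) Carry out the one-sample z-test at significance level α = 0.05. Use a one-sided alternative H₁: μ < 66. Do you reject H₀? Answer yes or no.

reject H₀: no

SE = σ/√n = 12/√20 = 2.6833
z = (x̄−μ₀)/SE = (65.0−66)/2.6833 = -0.3727
p-value (one-sided, H₁ less) = 0.35469
At α=0.05: p ≥ α → fail to reject H₀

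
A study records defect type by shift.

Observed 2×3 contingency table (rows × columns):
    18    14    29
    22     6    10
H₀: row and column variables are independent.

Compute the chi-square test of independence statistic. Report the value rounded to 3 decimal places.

test statistic = 7.942

Row totals [61, 38], col totals [40, 20, 39], n=99
χ² = (18−24.65)²/24.65 + (14−12.32)²/12.32 + (29−24.03)²/24.03 + (22−15.35)²/15.35 + (6−7.68)²/7.68 + (10−14.97)²/14.97 = 7.9416
df = 2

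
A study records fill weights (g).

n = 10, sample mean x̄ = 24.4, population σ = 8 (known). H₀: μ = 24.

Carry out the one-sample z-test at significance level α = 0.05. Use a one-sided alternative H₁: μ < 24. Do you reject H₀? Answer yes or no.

reject H₀: no

SE = σ/√n = 8/√10 = 2.5298
z = (x̄−μ₀)/SE = (24.4−24)/2.5298 = 0.1581
p-value (one-sided, H₁ less) = 0.56282
At α=0.05: p ≥ α → fail to reject H₀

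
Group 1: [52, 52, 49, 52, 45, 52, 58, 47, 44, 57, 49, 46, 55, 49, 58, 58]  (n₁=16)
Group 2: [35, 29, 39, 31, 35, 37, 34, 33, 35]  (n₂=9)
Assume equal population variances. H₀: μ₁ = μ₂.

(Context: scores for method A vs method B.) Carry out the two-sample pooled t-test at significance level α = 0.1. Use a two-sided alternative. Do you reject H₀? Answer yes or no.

reject H₀: yes

x̄₁=51.438, s₁=4.746, n₁=16
x̄₂=34.222, s₂=2.991, n₂=9
s_p² = [15·4.746² + 8·2.991²]/23 = 17.8040
SE = √(s_p²·(1/16+1/9)) = 1.7581
t = (51.438−34.222)/1.7581 = 9.7919
df = 23
p-value (two-sided) = 0.00000
At α=0.1: p < α → reject H₀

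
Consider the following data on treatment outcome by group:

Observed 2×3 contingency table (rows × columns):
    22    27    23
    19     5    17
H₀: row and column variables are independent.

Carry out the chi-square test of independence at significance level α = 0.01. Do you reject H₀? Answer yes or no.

Row totals [72, 41], col totals [41, 32, 40], n=113
χ² = (22−26.12)²/26.12 + (27−20.39)²/20.39 + (23−25.49)²/25.49 + (19−14.88)²/14.88 + (5−11.61)²/11.61 + (17−14.51)²/14.51 = 8.3700
df = 2
p-value (upper-tail) = 0.01522
At α=0.01: p ≥ α → fail to reject H₀

reject H₀: no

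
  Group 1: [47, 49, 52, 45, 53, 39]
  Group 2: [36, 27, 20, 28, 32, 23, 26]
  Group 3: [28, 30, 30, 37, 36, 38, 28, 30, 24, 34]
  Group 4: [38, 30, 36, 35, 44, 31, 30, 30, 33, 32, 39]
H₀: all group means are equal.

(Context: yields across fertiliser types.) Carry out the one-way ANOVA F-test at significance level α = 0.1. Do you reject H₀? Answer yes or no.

Group means [47.50, 27.43, 31.50, 34.36], grand mean 34.412
SSB = Σnᵢ(x̄ᵢ−x̄)² = 1453.976; SSW = ΣΣ(x−x̄ᵢ)² = 696.260
MSB = 1453.976/3 = 484.6585; MSW = 696.260/30 = 23.2087
F = MSB/MSW = 20.8827
df = (3, 30)
p-value (upper-tail) = 0.00000
At α=0.1: p < α → reject H₀

reject H₀: yes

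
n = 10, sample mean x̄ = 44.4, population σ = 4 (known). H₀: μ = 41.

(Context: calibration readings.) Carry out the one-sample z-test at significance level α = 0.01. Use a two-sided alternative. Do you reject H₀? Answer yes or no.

reject H₀: yes

SE = σ/√n = 4/√10 = 1.2649
z = (x̄−μ₀)/SE = (44.4−41)/1.2649 = 2.6879
p-value (two-sided) = 0.00719
At α=0.01: p < α → reject H₀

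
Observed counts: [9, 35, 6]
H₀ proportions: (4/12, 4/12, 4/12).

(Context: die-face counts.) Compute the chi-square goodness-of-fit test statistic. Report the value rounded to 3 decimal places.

test statistic = 30.520

n = 50; E_i = n·p_i = [16.67, 16.67, 16.67]
χ² = (9−16.67)²/16.67 + (35−16.67)²/16.67 + (6−16.67)²/16.67 = 30.5200
df = 2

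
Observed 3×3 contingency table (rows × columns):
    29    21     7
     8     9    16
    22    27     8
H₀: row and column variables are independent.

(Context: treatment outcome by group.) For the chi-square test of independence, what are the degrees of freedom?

df = (r−1)(c−1) = (3−1)·(3−1) = 4

degrees of freedom = 4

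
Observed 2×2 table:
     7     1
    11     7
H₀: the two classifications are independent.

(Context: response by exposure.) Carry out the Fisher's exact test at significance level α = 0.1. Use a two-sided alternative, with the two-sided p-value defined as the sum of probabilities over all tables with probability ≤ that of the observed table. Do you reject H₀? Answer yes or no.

Margins: r₁=8, r₂=18, c₁=18, c₂=8, n=26
p_obs = C(8,7)·C(18,11)/C(26,18); sum pmf over tables with pmf ≤ p_obs
p-value (two-sided) = 0.36016
At α=0.1: p ≥ α → fail to reject H₀

reject H₀: no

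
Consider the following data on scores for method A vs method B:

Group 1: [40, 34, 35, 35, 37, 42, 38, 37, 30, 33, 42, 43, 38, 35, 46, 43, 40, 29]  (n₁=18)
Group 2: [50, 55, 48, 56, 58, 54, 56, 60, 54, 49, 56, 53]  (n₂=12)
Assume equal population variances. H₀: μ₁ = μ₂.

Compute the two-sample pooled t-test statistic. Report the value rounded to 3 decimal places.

x̄₁=37.611, s₁=4.642, n₁=18
x̄₂=54.083, s₂=3.605, n₂=12
s_p² = [17·4.642² + 11·3.605²]/28 = 18.1855
SE = √(s_p²·(1/18+1/12)) = 1.5893
t = (37.611−54.083)/1.5893 = -10.3647
df = 28

test statistic = -10.365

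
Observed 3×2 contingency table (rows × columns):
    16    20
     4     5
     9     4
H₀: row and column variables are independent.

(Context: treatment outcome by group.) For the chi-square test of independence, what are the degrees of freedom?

df = (r−1)(c−1) = (3−1)·(2−1) = 2

degrees of freedom = 2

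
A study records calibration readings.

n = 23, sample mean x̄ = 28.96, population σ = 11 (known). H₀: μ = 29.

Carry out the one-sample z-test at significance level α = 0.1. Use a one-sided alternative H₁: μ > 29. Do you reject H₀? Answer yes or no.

reject H₀: no

SE = σ/√n = 11/√23 = 2.2937
z = (x̄−μ₀)/SE = (28.96−29)/2.2937 = -0.0174
p-value (one-sided, H₁ greater) = 0.50696
At α=0.1: p ≥ α → fail to reject H₀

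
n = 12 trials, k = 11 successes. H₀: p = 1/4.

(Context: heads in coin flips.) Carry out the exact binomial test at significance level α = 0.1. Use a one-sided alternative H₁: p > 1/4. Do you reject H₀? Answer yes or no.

reject H₀: yes

Exact binomial: n=12, k=11, p₀=1/4=0.2500
P(X≥11) from Σ C(n,i)·p₀^i·(1−p₀)^(n−i)
p-value (one-sided, H₁ greater) = 0.00000
At α=0.1: p < α → reject H₀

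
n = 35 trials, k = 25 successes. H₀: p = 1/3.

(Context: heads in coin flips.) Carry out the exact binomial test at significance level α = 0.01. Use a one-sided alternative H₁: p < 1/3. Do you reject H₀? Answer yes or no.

reject H₀: no

Exact binomial: n=35, k=25, p₀=1/3=0.3333
P(X≤25) from Σ C(n,i)·p₀^i·(1−p₀)^(n−i)
p-value (one-sided, H₁ less) = 1.00000
At α=0.01: p ≥ α → fail to reject H₀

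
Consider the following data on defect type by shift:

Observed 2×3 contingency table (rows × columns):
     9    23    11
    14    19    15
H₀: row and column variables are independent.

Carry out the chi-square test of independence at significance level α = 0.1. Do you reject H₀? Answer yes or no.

reject H₀: no

Row totals [43, 48], col totals [23, 42, 26], n=91
χ² = (9−10.87)²/10.87 + (23−19.85)²/19.85 + (11−12.29)²/12.29 + (14−12.13)²/12.13 + (19−22.15)²/22.15 + (15−13.71)²/13.71 = 1.8140
df = 2
p-value (upper-tail) = 0.40372
At α=0.1: p ≥ α → fail to reject H₀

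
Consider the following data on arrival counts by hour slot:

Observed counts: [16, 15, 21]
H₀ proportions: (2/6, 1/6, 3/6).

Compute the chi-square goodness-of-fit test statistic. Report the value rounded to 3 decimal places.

test statistic = 5.692

n = 52; E_i = n·p_i = [17.33, 8.67, 26.00]
χ² = (16−17.33)²/17.33 + (15−8.67)²/8.67 + (21−26.00)²/26.00 = 5.6923
df = 2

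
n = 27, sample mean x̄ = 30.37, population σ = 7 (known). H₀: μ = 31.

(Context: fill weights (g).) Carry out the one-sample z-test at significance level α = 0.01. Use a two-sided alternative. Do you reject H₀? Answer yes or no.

SE = σ/√n = 7/√27 = 1.3472
z = (x̄−μ₀)/SE = (30.37−31)/1.3472 = -0.4677
p-value (two-sided) = 0.64003
At α=0.01: p ≥ α → fail to reject H₀

reject H₀: no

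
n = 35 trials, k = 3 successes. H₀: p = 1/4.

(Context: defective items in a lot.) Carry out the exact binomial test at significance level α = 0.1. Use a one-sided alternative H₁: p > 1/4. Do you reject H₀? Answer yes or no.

Exact binomial: n=35, k=3, p₀=1/4=0.2500
P(X≥3) from Σ C(n,i)·p₀^i·(1−p₀)^(n−i)
p-value (one-sided, H₁ greater) = 0.99666
At α=0.1: p ≥ α → fail to reject H₀

reject H₀: no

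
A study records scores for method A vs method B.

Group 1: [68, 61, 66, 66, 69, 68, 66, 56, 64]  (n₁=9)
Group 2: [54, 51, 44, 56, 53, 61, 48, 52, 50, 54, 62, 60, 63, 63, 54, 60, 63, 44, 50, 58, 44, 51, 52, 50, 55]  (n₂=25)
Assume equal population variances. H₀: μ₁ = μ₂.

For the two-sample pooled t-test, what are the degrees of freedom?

df = n₁ + n₂ − 2 = 9 + 25 − 2 = 32

degrees of freedom = 32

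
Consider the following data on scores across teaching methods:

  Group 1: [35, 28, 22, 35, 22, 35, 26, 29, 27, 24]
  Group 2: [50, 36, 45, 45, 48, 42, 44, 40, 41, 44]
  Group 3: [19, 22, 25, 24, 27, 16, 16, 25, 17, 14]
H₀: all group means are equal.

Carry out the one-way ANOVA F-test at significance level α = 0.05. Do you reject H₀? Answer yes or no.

reject H₀: yes

Group means [28.30, 43.50, 20.50], grand mean 30.767
SSB = Σnᵢ(x̄ᵢ−x̄)² = 2736.267; SSW = ΣΣ(x−x̄ᵢ)² = 579.100
MSB = 2736.267/2 = 1368.1333; MSW = 579.100/27 = 21.4481
F = MSB/MSW = 63.7879
df = (2, 27)
p-value (upper-tail) = 0.00000
At α=0.05: p < α → reject H₀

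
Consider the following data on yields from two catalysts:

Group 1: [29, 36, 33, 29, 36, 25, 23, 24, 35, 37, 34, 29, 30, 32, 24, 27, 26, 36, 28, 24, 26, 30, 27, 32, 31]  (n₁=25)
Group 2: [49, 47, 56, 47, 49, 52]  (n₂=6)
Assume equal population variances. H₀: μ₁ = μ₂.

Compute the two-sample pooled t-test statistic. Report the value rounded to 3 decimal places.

test statistic = -10.606

x̄₁=29.720, s₁=4.345, n₁=25
x̄₂=50.000, s₂=3.464, n₂=6
s_p² = [24·4.345² + 5·3.464²]/29 = 17.6910
SE = √(s_p²·(1/25+1/6)) = 1.9121
t = (29.720−50.000)/1.9121 = -10.6061
df = 29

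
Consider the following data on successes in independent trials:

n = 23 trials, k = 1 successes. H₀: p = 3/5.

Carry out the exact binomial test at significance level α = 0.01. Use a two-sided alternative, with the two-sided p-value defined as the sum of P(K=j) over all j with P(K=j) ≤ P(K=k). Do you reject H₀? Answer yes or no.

reject H₀: yes

Exact binomial: n=23, k=1, p₀=3/5=0.6000
P(X=j) = C(n,j)·p₀^j·(1−p₀)^(n−j); p = Σ P(X=j) over j with P(X=j) ≤ P(X=1)
p-value (two-sided) = 0.00000
At α=0.01: p < α → reject H₀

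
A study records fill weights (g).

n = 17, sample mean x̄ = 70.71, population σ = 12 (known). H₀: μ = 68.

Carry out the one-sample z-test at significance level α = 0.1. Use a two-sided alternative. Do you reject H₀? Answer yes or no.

reject H₀: no

SE = σ/√n = 12/√17 = 2.9104
z = (x̄−μ₀)/SE = (70.71−68)/2.9104 = 0.9311
p-value (two-sided) = 0.35178
At α=0.1: p ≥ α → fail to reject H₀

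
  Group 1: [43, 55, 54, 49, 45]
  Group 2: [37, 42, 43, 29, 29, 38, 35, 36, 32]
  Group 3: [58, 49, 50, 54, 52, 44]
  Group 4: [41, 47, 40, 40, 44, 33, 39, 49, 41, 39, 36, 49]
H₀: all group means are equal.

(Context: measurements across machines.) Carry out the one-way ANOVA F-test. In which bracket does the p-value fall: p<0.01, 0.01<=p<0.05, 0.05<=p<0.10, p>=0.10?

Group means [49.20, 35.67, 51.17, 41.50], grand mean 42.875
SSB = Σnᵢ(x̄ᵢ−x̄)² = 1102.867; SSW = ΣΣ(x−x̄ᵢ)² = 698.633
MSB = 1102.867/3 = 367.6222; MSW = 698.633/28 = 24.9512
F = MSB/MSW = 14.7337
df = (3, 28)
p-value (upper-tail) = 0.00001
→ bracket: p<0.01

p-value bracket: p<0.01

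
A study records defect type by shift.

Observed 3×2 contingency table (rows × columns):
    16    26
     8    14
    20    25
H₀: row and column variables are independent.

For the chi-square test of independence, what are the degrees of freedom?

df = (r−1)(c−1) = (3−1)·(2−1) = 2

degrees of freedom = 2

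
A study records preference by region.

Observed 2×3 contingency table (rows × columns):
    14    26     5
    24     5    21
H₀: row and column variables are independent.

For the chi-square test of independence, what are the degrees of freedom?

degrees of freedom = 2

df = (r−1)(c−1) = (2−1)·(3−1) = 2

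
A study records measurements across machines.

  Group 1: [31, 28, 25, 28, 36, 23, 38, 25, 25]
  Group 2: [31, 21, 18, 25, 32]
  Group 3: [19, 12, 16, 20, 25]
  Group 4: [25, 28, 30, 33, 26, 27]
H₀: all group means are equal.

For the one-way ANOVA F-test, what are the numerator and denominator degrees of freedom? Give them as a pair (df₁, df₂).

k = 4 groups, N = 25 total
df = (k−1, N−k) = (4−1, 25−4) = (3, 21)

degrees of freedom = [3, 21]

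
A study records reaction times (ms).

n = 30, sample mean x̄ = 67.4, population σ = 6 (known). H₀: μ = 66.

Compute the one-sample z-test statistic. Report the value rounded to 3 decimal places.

test statistic = 1.278

SE = σ/√n = 6/√30 = 1.0954
z = (x̄−μ₀)/SE = (67.4−66)/1.0954 = 1.2780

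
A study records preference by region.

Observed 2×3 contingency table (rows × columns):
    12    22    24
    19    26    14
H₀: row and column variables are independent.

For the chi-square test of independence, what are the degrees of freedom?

df = (r−1)(c−1) = (2−1)·(3−1) = 2

degrees of freedom = 2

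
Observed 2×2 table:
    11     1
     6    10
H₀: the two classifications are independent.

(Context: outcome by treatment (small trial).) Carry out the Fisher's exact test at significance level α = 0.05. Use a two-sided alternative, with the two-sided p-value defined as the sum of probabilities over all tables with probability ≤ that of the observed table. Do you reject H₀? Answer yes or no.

reject H₀: yes

Margins: r₁=12, r₂=16, c₁=17, c₂=11, n=28
p_obs = C(12,11)·C(16,6)/C(28,17); sum pmf over tables with pmf ≤ p_obs
p-value (two-sided) = 0.00596
At α=0.05: p < α → reject H₀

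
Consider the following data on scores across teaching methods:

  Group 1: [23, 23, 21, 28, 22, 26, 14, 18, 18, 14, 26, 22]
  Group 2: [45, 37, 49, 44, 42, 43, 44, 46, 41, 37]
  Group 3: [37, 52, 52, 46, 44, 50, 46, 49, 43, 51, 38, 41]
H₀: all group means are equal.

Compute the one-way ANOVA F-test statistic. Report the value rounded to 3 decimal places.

Group means [21.25, 42.80, 45.75], grand mean 36.235
SSB = Σnᵢ(x̄ᵢ−x̄)² = 4212.018; SSW = ΣΣ(x−x̄ᵢ)² = 656.100
MSB = 4212.018/2 = 2106.0088; MSW = 656.100/31 = 21.1645
F = MSB/MSW = 99.5066
df = (2, 31)

test statistic = 99.507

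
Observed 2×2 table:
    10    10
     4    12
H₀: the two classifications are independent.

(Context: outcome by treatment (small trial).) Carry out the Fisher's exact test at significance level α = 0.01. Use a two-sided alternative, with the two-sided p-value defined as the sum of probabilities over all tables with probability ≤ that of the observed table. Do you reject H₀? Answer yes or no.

reject H₀: no

Margins: r₁=20, r₂=16, c₁=14, c₂=22, n=36
p_obs = C(20,10)·C(16,4)/C(36,14); sum pmf over tables with pmf ≤ p_obs
p-value (two-sided) = 0.17602
At α=0.01: p ≥ α → fail to reject H₀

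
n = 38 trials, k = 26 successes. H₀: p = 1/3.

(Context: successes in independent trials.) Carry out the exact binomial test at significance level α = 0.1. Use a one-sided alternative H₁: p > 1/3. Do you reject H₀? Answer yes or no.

Exact binomial: n=38, k=26, p₀=1/3=0.3333
P(X≥26) from Σ C(n,i)·p₀^i·(1−p₀)^(n−i)
p-value (one-sided, H₁ greater) = 0.00001
At α=0.1: p < α → reject H₀

reject H₀: yes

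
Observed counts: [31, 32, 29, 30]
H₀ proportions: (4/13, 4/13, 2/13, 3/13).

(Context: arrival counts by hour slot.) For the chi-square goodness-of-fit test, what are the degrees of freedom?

degrees of freedom = 3

df = k − 1 = 4 − 1 = 3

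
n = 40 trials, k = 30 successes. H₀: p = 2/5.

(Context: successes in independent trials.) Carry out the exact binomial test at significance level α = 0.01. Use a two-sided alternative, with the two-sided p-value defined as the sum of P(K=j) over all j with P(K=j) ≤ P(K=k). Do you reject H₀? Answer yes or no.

Exact binomial: n=40, k=30, p₀=2/5=0.4000
P(X=j) = C(n,j)·p₀^j·(1−p₀)^(n−j); p = Σ P(X=j) over j with P(X=j) ≤ P(X=30)
p-value (two-sided) = 0.00001
At α=0.01: p < α → reject H₀

reject H₀: yes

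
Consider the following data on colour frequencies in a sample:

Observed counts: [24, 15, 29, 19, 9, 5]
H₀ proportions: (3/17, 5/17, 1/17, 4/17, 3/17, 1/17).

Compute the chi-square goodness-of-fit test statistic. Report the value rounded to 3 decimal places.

test statistic = 104.389

n = 101; E_i = n·p_i = [17.82, 29.71, 5.94, 23.76, 17.82, 5.94]
χ² = (24−17.82)²/17.82 + (15−29.71)²/29.71 + (29−5.94)²/5.94 + (19−23.76)²/23.76 + (9−17.82)²/17.82 + (5−5.94)²/5.94 = 104.3886
df = 5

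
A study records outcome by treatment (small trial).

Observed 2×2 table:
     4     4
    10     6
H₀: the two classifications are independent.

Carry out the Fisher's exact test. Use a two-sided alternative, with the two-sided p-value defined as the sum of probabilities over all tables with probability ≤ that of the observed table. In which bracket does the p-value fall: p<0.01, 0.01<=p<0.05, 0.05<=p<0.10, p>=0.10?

p-value bracket: p>=0.10

Margins: r₁=8, r₂=16, c₁=14, c₂=10, n=24
p_obs = C(8,4)·C(16,10)/C(24,14); sum pmf over tables with pmf ≤ p_obs
p-value (two-sided) = 0.67335
→ bracket: p>=0.10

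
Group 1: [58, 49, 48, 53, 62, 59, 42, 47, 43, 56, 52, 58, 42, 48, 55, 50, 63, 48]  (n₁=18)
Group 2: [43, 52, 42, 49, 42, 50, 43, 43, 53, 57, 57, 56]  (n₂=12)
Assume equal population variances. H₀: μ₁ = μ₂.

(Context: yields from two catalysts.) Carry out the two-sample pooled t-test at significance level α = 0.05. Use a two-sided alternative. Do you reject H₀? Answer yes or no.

reject H₀: no

x̄₁=51.833, s₁=6.573, n₁=18
x̄₂=48.917, s₂=6.097, n₂=12
s_p² = [17·6.573² + 11·6.097²]/28 = 40.8363
SE = √(s_p²·(1/18+1/12)) = 2.3815
t = (51.833−48.917)/2.3815 = 1.2247
df = 28
p-value (two-sided) = 0.23089
At α=0.05: p ≥ α → fail to reject H₀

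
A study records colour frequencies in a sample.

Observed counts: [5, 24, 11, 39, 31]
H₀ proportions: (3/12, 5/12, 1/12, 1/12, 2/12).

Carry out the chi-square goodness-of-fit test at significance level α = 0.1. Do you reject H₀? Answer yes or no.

reject H₀: yes

n = 110; E_i = n·p_i = [27.50, 45.83, 9.17, 9.17, 18.33]
χ² = (5−27.50)²/27.50 + (24−45.83)²/45.83 + (11−9.17)²/9.17 + (39−9.17)²/9.17 + (31−18.33)²/18.33 = 135.0218
df = 4
p-value (upper-tail) = 0.00000
At α=0.1: p < α → reject H₀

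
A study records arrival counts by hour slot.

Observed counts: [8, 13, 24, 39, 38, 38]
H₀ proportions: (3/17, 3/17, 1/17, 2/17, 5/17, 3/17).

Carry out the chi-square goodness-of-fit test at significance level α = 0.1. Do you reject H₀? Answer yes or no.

reject H₀: yes

n = 160; E_i = n·p_i = [28.24, 28.24, 9.41, 18.82, 47.06, 28.24]
χ² = (8−28.24)²/28.24 + (13−28.24)²/28.24 + (24−9.41)²/9.41 + (39−18.82)²/18.82 + (38−47.06)²/47.06 + (38−28.24)²/28.24 = 72.0819
df = 5
p-value (upper-tail) = 0.00000
At α=0.1: p < α → reject H₀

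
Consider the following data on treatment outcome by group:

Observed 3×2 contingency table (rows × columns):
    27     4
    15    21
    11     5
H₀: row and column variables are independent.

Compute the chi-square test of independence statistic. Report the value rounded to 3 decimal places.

test statistic = 15.101

Row totals [31, 36, 16], col totals [53, 30], n=83
χ² = (27−19.80)²/19.80 + (4−11.20)²/11.20 + (15−22.99)²/22.99 + (21−13.01)²/13.01 + (11−10.22)²/10.22 + (5−5.78)²/5.78 = 15.1006
df = 2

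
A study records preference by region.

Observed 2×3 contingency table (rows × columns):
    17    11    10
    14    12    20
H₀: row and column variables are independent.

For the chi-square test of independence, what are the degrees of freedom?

df = (r−1)(c−1) = (2−1)·(3−1) = 2

degrees of freedom = 2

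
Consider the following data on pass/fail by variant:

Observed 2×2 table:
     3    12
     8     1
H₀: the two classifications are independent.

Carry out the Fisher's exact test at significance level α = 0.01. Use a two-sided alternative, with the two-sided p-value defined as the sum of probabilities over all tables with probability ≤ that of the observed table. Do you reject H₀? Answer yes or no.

reject H₀: yes

Margins: r₁=15, r₂=9, c₁=11, c₂=13, n=24
p_obs = C(15,3)·C(9,8)/C(24,11); sum pmf over tables with pmf ≤ p_obs
p-value (two-sided) = 0.00223
At α=0.01: p < α → reject H₀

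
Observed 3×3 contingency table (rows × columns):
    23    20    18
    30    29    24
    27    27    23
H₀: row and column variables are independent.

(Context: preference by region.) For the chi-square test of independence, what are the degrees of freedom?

df = (r−1)(c−1) = (3−1)·(3−1) = 4

degrees of freedom = 4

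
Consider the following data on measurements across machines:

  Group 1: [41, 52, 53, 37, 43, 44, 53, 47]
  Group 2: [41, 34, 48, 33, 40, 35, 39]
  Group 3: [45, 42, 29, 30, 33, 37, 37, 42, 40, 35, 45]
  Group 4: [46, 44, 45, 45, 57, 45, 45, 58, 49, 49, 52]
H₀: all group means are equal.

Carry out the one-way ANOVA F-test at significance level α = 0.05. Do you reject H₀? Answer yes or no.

reject H₀: yes

Group means [46.25, 38.57, 37.73, 48.64], grand mean 42.973
SSB = Σnᵢ(x̄ᵢ−x̄)² = 877.031; SSW = ΣΣ(x−x̄ᵢ)² = 979.942
MSB = 877.031/3 = 292.3438; MSW = 979.942/33 = 29.6952
F = MSB/MSW = 9.8448
df = (3, 33)
p-value (upper-tail) = 0.00009
At α=0.05: p < α → reject H₀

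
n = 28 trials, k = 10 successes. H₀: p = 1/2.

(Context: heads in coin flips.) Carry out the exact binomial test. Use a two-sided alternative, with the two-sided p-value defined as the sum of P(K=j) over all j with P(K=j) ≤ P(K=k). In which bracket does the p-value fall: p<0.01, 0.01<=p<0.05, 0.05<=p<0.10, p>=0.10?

p-value bracket: p>=0.10

Exact binomial: n=28, k=10, p₀=1/2=0.5000
P(X=j) = C(n,j)·p₀^j·(1−p₀)^(n−j); p = Σ P(X=j) over j with P(X=j) ≤ P(X=10)
p-value (two-sided) = 0.18493
→ bracket: p>=0.10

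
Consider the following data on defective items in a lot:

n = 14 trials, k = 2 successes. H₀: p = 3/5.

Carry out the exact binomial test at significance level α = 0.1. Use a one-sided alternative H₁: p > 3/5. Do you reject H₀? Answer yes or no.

reject H₀: no

Exact binomial: n=14, k=2, p₀=3/5=0.6000
P(X≥2) from Σ C(n,i)·p₀^i·(1−p₀)^(n−i)
p-value (one-sided, H₁ greater) = 0.99994
At α=0.1: p ≥ α → fail to reject H₀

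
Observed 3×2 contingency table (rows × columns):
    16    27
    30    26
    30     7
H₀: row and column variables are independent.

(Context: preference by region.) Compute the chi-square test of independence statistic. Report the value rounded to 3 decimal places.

Row totals [43, 56, 37], col totals [76, 60], n=136
χ² = (16−24.03)²/24.03 + (27−18.97)²/18.97 + (30−31.29)²/31.29 + (26−24.71)²/24.71 + (30−20.68)²/20.68 + (7−16.32)²/16.32 = 15.7324
df = 2

test statistic = 15.732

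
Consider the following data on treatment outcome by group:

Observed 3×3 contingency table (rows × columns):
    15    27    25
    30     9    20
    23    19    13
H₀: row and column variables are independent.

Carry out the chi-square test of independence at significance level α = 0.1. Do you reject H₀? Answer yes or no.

Row totals [67, 59, 55], col totals [68, 55, 58], n=181
χ² = (15−25.17)²/25.17 + (27−20.36)²/20.36 + (25−21.47)²/21.47 + (30−22.17)²/22.17 + (9−17.93)²/17.93 + (20−18.91)²/18.91 + (23−20.66)²/20.66 + (19−16.71)²/16.71 + (13−17.62)²/17.62 = 15.9259
df = 4
p-value (upper-tail) = 0.00312
At α=0.1: p < α → reject H₀

reject H₀: yes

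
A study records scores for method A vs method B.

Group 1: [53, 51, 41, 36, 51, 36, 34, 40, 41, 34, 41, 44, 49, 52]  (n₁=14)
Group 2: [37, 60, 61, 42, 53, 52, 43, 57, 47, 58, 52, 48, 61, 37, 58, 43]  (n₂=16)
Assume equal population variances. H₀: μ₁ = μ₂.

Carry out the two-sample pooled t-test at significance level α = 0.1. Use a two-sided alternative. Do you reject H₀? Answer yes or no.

reject H₀: yes

x̄₁=43.071, s₁=6.944, n₁=14
x̄₂=50.562, s₂=8.342, n₂=16
s_p² = [13·6.944² + 15·8.342²]/28 = 59.6738
SE = √(s_p²·(1/14+1/16)) = 2.8270
t = (43.071−50.562)/2.8270 = -2.6498
df = 28
p-value (two-sided) = 0.01309
At α=0.1: p < α → reject H₀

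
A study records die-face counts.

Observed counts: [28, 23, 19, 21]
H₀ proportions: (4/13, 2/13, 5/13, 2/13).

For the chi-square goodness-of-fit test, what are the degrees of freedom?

df = k − 1 = 4 − 1 = 3

degrees of freedom = 3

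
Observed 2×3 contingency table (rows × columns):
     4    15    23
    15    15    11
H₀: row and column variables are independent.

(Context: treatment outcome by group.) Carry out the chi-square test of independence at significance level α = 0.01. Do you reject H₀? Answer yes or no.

Row totals [42, 41], col totals [19, 30, 34], n=83
χ² = (4−9.61)²/9.61 + (15−15.18)²/15.18 + (23−17.20)²/17.20 + (15−9.39)²/9.39 + (15−14.82)²/14.82 + (11−16.80)²/16.80 = 10.5932
df = 2
p-value (upper-tail) = 0.00501
At α=0.01: p < α → reject H₀

reject H₀: yes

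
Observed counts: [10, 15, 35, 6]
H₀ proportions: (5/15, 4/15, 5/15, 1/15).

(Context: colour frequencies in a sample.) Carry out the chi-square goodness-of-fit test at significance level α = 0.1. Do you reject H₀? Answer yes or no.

n = 66; E_i = n·p_i = [22.00, 17.60, 22.00, 4.40]
χ² = (10−22.00)²/22.00 + (15−17.60)²/17.60 + (35−22.00)²/22.00 + (6−4.40)²/4.40 = 15.1932
df = 3
p-value (upper-tail) = 0.00166
At α=0.1: p < α → reject H₀

reject H₀: yes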